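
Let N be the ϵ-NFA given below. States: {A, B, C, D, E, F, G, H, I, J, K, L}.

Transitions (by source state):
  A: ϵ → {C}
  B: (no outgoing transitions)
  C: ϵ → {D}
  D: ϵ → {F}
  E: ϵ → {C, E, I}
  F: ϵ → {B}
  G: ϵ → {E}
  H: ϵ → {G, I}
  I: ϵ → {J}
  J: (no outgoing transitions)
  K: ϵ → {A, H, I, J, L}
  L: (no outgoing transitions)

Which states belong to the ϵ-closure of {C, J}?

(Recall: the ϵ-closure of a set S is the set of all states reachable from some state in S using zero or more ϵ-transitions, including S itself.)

Start with {C, J}.
From C via ϵ: add D.
From D via ϵ: add F.
From F via ϵ: add B.
No new states can be added; the closed set is {B, C, D, F, J}.

{B, C, D, F, J}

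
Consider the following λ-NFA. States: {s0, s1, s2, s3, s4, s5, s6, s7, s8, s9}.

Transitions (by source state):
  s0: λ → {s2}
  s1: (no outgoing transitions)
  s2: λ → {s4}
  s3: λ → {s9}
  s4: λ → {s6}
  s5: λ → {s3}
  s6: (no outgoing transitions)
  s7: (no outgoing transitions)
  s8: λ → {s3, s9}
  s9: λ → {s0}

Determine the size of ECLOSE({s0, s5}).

7

Start with {s0, s5}.
From s0 via λ: add s2.
From s5 via λ: add s3.
From s2 via λ: add s4.
From s3 via λ: add s9.
From s4 via λ: add s6.
λ-closure = {s0, s2, s3, s4, s5, s6, s9}, which has 7 states.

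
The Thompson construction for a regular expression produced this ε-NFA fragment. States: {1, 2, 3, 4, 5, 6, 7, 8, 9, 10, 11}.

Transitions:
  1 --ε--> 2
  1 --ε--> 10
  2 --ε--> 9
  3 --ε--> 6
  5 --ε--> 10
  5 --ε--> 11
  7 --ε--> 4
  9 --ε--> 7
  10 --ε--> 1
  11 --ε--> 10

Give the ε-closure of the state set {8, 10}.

Start with {8, 10}.
From 10 via ε: add 1.
From 1 via ε: add 2.
From 2 via ε: add 9.
From 9 via ε: add 7.
From 7 via ε: add 4.
No new states can be added; the closed set is {1, 2, 4, 7, 8, 9, 10}.

{1, 2, 4, 7, 8, 9, 10}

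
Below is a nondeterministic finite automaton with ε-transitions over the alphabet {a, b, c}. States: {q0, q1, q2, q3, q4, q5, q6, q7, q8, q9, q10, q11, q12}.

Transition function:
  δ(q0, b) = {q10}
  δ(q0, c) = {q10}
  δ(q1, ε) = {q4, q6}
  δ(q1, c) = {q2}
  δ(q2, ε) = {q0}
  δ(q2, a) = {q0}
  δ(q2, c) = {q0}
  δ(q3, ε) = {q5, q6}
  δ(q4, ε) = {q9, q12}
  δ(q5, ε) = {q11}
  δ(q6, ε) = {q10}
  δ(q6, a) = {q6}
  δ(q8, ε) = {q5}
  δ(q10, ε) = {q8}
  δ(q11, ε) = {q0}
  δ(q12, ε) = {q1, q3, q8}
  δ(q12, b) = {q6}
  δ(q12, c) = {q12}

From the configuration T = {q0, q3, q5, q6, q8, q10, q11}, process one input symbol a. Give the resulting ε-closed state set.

q6 on a → {q6}.
No a-transition from q0, q3, q5, q8, q10, q11.
Union after reading a: {q6}.
Now take the ε-closure:
From q6 via ε: add q10.
From q10 via ε: add q8.
From q8 via ε: add q5.
From q5 via ε: add q11.
From q11 via ε: add q0.
No new states can be added; the closed set is {q0, q5, q6, q8, q10, q11}.

{q0, q5, q6, q8, q10, q11}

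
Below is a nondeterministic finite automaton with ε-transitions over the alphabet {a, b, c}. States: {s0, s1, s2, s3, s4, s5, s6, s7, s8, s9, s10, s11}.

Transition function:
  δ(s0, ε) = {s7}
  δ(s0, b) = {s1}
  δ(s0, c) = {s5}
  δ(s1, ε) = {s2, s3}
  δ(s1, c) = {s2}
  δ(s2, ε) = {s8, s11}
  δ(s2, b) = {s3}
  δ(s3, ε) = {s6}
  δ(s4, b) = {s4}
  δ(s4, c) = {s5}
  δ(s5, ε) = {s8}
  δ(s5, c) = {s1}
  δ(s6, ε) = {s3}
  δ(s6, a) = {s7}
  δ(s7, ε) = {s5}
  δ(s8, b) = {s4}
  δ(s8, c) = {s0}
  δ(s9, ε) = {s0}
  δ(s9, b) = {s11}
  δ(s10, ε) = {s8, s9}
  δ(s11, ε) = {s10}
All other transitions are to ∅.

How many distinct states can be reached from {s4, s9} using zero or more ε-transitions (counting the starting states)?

6

Start with {s4, s9}.
From s9 via ε: add s0.
From s0 via ε: add s7.
From s7 via ε: add s5.
From s5 via ε: add s8.
ε-closure = {s0, s4, s5, s7, s8, s9}, which has 6 states.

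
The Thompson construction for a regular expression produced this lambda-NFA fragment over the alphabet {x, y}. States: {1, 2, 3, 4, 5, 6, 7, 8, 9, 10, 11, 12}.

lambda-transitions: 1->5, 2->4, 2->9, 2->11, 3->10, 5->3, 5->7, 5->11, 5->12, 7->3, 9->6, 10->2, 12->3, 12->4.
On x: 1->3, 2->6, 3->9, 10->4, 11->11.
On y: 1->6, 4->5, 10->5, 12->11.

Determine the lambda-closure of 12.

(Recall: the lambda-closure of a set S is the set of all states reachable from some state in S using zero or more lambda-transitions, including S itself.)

Start with {12}.
From 12 via lambda: add 3, 4.
From 3 via lambda: add 10.
From 10 via lambda: add 2.
From 2 via lambda: add 9, 11.
From 9 via lambda: add 6.
No new states can be added; the closed set is {2, 3, 4, 6, 9, 10, 11, 12}.

{2, 3, 4, 6, 9, 10, 11, 12}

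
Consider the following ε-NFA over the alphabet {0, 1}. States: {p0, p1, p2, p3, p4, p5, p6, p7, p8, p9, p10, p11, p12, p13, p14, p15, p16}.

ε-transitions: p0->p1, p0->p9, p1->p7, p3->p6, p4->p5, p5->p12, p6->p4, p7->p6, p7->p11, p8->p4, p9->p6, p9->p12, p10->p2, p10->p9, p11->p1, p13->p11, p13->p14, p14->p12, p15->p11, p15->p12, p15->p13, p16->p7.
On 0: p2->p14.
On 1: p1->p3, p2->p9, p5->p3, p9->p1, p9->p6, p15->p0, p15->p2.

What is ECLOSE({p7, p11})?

Start with {p7, p11}.
From p7 via ε: add p6.
From p11 via ε: add p1.
From p6 via ε: add p4.
From p4 via ε: add p5.
From p5 via ε: add p12.
No new states can be added; the closed set is {p1, p4, p5, p6, p7, p11, p12}.

{p1, p4, p5, p6, p7, p11, p12}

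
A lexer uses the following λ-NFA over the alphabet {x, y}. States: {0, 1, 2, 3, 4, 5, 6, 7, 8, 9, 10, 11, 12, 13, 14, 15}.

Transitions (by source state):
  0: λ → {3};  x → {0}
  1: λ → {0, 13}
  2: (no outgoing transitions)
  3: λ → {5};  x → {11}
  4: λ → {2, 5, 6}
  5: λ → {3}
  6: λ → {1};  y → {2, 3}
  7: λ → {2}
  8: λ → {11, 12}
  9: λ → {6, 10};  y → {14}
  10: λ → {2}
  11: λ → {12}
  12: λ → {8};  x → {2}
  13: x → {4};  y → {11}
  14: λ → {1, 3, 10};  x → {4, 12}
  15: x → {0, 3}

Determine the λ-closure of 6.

{0, 1, 3, 5, 6, 13}

Start with {6}.
From 6 via λ: add 1.
From 1 via λ: add 0, 13.
From 0 via λ: add 3.
From 3 via λ: add 5.
No new states can be added; the closed set is {0, 1, 3, 5, 6, 13}.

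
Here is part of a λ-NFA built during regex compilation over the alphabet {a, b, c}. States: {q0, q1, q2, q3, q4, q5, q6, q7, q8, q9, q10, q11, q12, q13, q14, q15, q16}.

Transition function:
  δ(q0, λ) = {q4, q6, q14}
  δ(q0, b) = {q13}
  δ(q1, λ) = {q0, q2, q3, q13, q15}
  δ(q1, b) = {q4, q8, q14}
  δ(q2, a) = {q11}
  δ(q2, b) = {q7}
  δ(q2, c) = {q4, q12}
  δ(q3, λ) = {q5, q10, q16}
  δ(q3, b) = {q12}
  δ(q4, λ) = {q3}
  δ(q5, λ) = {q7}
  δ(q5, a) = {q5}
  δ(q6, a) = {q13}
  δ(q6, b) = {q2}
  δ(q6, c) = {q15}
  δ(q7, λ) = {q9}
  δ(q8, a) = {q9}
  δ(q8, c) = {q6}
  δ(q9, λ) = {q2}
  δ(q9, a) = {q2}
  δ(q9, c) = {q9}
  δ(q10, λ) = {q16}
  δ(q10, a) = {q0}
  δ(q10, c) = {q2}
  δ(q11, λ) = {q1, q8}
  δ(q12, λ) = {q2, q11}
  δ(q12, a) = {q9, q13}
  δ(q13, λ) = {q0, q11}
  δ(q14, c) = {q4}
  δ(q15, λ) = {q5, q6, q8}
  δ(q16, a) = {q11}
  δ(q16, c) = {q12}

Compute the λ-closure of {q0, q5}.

Start with {q0, q5}.
From q0 via λ: add q4, q6, q14.
From q5 via λ: add q7.
From q4 via λ: add q3.
From q7 via λ: add q9.
From q3 via λ: add q10, q16.
From q9 via λ: add q2.
No new states can be added; the closed set is {q0, q2, q3, q4, q5, q6, q7, q9, q10, q14, q16}.

{q0, q2, q3, q4, q5, q6, q7, q9, q10, q14, q16}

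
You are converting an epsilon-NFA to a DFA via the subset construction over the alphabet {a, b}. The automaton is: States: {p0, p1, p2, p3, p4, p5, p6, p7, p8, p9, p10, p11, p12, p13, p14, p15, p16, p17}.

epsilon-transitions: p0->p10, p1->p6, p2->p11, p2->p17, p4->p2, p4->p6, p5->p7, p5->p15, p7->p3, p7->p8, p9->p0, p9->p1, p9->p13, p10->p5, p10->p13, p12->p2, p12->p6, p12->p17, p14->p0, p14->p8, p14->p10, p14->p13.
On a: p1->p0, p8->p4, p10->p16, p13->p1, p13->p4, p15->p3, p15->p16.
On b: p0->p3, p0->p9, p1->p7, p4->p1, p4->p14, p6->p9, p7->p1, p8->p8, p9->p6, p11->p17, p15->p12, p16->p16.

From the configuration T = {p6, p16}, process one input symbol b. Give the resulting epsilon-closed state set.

{p0, p1, p3, p5, p6, p7, p8, p9, p10, p13, p15, p16}

p6 on b → {p9}.
p16 on b → {p16}.
Union after reading b: {p9, p16}.
Now take the epsilon-closure:
From p9 via epsilon: add p0, p1, p13.
From p0 via epsilon: add p10.
From p1 via epsilon: add p6.
From p10 via epsilon: add p5.
From p5 via epsilon: add p7, p15.
From p7 via epsilon: add p3, p8.
No new states can be added; the closed set is {p0, p1, p3, p5, p6, p7, p8, p9, p10, p13, p15, p16}.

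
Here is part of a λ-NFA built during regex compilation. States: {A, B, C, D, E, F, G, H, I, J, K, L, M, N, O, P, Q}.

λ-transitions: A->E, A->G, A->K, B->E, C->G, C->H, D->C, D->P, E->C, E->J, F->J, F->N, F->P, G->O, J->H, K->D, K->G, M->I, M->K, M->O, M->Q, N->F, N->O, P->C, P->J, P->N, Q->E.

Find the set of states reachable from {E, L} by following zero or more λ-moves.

Start with {E, L}.
From E via λ: add C, J.
From C via λ: add G, H.
From G via λ: add O.
No new states can be added; the closed set is {C, E, G, H, J, L, O}.

{C, E, G, H, J, L, O}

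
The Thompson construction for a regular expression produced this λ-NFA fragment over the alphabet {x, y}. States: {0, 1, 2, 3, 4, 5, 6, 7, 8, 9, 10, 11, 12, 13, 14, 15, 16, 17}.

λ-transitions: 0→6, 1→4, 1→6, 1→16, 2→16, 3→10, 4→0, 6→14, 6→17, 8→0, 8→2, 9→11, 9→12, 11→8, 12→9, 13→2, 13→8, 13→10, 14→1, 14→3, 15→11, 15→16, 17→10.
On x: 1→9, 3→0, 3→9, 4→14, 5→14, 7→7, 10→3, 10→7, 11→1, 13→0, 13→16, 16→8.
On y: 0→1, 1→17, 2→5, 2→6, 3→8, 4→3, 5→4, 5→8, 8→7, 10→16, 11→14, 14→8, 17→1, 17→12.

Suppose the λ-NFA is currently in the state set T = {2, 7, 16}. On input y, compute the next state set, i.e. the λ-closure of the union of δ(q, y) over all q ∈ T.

{0, 1, 3, 4, 5, 6, 10, 14, 16, 17}

2 on y → {5, 6}.
No y-transition from 7, 16.
Union after reading y: {5, 6}.
Now take the λ-closure:
From 6 via λ: add 14, 17.
From 14 via λ: add 1, 3.
From 17 via λ: add 10.
From 1 via λ: add 4, 16.
From 4 via λ: add 0.
No new states can be added; the closed set is {0, 1, 3, 4, 5, 6, 10, 14, 16, 17}.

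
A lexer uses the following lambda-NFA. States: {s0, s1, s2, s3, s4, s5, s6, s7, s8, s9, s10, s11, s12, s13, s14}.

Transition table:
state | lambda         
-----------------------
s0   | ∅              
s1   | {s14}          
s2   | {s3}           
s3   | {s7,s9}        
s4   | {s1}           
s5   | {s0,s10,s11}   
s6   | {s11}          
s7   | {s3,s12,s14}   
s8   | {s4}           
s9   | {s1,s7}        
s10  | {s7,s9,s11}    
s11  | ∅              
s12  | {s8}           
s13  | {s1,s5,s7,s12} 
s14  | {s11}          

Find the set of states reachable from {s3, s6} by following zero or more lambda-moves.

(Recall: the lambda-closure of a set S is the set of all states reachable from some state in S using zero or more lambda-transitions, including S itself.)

Start with {s3, s6}.
From s3 via lambda: add s7, s9.
From s6 via lambda: add s11.
From s7 via lambda: add s12, s14.
From s9 via lambda: add s1.
From s12 via lambda: add s8.
From s8 via lambda: add s4.
No new states can be added; the closed set is {s1, s3, s4, s6, s7, s8, s9, s11, s12, s14}.

{s1, s3, s4, s6, s7, s8, s9, s11, s12, s14}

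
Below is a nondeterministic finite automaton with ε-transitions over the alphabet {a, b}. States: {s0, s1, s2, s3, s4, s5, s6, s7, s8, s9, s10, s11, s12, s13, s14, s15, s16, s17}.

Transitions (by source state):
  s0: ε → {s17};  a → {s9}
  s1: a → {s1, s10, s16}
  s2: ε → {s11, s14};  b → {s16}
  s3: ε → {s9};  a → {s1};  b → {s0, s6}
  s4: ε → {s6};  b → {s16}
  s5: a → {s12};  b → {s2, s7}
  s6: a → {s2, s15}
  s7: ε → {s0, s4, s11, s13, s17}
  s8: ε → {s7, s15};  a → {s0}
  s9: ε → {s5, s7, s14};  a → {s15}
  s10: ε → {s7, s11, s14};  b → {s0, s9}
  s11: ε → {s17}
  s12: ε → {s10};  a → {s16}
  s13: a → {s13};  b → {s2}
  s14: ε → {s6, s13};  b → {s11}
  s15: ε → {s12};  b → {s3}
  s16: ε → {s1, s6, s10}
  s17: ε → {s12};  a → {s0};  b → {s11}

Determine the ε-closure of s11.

Start with {s11}.
From s11 via ε: add s17.
From s17 via ε: add s12.
From s12 via ε: add s10.
From s10 via ε: add s7, s14.
From s7 via ε: add s0, s4, s13.
From s14 via ε: add s6.
No new states can be added; the closed set is {s0, s4, s6, s7, s10, s11, s12, s13, s14, s17}.

{s0, s4, s6, s7, s10, s11, s12, s13, s14, s17}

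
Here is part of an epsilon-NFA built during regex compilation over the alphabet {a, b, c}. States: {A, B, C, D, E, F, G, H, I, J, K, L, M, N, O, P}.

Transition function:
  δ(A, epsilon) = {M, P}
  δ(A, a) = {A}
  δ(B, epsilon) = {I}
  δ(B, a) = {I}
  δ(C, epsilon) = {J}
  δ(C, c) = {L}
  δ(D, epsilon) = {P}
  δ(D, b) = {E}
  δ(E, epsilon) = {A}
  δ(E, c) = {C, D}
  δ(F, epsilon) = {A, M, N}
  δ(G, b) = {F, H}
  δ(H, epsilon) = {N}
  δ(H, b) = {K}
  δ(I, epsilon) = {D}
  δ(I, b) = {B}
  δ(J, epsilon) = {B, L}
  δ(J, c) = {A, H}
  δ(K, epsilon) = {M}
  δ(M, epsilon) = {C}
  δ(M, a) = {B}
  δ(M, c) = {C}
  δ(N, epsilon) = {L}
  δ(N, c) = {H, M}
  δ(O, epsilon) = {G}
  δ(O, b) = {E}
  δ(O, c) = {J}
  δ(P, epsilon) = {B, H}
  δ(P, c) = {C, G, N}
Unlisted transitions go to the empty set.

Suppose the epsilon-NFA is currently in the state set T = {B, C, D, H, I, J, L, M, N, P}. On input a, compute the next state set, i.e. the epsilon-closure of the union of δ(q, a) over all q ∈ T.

B on a → {I}.
M on a → {B}.
No a-transition from C, D, H, I, J, L, N, P.
Union after reading a: {B, I}.
Now take the epsilon-closure:
From I via epsilon: add D.
From D via epsilon: add P.
From P via epsilon: add H.
From H via epsilon: add N.
From N via epsilon: add L.
No new states can be added; the closed set is {B, D, H, I, L, N, P}.

{B, D, H, I, L, N, P}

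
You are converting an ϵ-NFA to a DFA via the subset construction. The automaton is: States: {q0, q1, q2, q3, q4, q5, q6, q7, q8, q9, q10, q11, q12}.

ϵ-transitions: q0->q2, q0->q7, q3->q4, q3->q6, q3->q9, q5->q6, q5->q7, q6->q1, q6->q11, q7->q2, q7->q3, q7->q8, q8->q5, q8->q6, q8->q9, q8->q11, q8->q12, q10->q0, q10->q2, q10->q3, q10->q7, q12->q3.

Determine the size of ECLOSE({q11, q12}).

7

Start with {q11, q12}.
From q12 via ϵ: add q3.
From q3 via ϵ: add q4, q6, q9.
From q6 via ϵ: add q1.
ϵ-closure = {q1, q3, q4, q6, q9, q11, q12}, which has 7 states.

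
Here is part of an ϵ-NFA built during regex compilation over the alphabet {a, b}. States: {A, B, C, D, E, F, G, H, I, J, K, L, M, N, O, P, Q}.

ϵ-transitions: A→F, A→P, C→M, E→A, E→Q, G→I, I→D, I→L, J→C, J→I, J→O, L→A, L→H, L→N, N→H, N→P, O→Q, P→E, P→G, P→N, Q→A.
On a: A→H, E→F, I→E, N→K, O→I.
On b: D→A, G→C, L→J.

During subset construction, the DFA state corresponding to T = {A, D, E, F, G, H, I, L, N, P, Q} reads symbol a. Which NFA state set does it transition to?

A on a → {H}.
E on a → {F}.
I on a → {E}.
N on a → {K}.
No a-transition from D, F, G, H, L, P, Q.
Union after reading a: {E, F, H, K}.
Now take the ϵ-closure:
From E via ϵ: add A, Q.
From A via ϵ: add P.
From P via ϵ: add G, N.
From G via ϵ: add I.
From I via ϵ: add D, L.
No new states can be added; the closed set is {A, D, E, F, G, H, I, K, L, N, P, Q}.

{A, D, E, F, G, H, I, K, L, N, P, Q}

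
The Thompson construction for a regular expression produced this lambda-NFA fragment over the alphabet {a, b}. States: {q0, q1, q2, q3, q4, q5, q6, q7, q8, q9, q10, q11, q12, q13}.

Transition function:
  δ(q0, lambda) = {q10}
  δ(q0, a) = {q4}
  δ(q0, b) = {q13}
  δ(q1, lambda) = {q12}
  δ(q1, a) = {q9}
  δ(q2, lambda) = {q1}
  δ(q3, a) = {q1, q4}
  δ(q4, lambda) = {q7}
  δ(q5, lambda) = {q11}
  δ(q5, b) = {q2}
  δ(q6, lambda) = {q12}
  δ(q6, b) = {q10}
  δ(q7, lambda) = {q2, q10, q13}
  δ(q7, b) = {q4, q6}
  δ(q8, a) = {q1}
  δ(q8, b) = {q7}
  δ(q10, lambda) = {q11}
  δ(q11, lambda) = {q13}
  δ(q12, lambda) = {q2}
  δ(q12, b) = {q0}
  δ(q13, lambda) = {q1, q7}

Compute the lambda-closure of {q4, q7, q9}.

{q1, q2, q4, q7, q9, q10, q11, q12, q13}

Start with {q4, q7, q9}.
From q7 via lambda: add q2, q10, q13.
From q2 via lambda: add q1.
From q10 via lambda: add q11.
From q1 via lambda: add q12.
No new states can be added; the closed set is {q1, q2, q4, q7, q9, q10, q11, q12, q13}.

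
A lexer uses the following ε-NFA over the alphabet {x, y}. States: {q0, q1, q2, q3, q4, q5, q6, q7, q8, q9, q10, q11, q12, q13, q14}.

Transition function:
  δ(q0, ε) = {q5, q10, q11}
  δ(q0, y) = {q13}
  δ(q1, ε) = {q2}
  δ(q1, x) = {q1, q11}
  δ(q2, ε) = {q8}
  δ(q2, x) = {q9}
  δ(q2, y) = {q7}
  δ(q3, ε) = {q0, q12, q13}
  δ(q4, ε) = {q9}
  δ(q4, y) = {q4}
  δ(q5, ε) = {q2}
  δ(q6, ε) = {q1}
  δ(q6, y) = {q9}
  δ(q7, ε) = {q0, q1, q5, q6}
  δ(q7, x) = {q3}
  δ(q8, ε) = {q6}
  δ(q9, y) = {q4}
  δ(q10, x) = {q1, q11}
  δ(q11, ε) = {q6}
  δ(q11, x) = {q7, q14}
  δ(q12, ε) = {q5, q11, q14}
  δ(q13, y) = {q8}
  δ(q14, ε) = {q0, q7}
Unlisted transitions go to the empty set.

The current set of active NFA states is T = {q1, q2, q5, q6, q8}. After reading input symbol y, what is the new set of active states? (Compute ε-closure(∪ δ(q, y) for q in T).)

q2 on y → {q7}.
q6 on y → {q9}.
No y-transition from q1, q5, q8.
Union after reading y: {q7, q9}.
Now take the ε-closure:
From q7 via ε: add q0, q1, q5, q6.
From q0 via ε: add q10, q11.
From q1 via ε: add q2.
From q2 via ε: add q8.
No new states can be added; the closed set is {q0, q1, q2, q5, q6, q7, q8, q9, q10, q11}.

{q0, q1, q2, q5, q6, q7, q8, q9, q10, q11}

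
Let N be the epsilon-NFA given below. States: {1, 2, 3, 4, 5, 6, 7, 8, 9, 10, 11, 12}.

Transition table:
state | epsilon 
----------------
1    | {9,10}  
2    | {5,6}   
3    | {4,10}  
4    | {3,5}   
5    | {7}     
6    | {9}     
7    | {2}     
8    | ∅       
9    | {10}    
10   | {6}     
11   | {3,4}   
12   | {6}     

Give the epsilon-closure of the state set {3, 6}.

Start with {3, 6}.
From 3 via epsilon: add 4, 10.
From 6 via epsilon: add 9.
From 4 via epsilon: add 5.
From 5 via epsilon: add 7.
From 7 via epsilon: add 2.
No new states can be added; the closed set is {2, 3, 4, 5, 6, 7, 9, 10}.

{2, 3, 4, 5, 6, 7, 9, 10}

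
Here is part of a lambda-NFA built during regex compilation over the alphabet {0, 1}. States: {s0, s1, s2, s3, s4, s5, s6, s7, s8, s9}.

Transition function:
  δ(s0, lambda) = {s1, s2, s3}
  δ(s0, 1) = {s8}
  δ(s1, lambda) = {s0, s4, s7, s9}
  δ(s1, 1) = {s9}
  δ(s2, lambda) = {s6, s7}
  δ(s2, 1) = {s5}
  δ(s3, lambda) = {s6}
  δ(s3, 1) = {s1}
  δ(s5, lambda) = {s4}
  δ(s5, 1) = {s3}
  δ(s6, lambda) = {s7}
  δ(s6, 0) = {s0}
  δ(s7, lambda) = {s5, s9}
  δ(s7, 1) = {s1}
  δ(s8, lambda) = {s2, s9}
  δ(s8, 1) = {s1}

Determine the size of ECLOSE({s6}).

5

Start with {s6}.
From s6 via lambda: add s7.
From s7 via lambda: add s5, s9.
From s5 via lambda: add s4.
lambda-closure = {s4, s5, s6, s7, s9}, which has 5 states.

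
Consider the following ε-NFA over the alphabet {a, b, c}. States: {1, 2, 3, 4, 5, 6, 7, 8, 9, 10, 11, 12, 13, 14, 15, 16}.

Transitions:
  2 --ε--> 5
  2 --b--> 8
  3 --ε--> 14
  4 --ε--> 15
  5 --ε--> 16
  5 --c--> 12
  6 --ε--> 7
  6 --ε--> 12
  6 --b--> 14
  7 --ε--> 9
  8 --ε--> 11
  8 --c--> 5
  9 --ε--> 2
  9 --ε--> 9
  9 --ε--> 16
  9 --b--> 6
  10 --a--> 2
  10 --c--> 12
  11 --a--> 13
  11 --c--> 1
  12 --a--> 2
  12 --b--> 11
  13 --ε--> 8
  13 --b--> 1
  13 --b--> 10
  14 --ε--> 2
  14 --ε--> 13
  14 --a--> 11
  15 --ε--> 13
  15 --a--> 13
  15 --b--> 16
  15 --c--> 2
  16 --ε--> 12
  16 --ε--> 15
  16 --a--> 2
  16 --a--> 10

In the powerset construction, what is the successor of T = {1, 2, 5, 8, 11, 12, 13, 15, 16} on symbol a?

{2, 5, 8, 10, 11, 12, 13, 15, 16}

11 on a → {13}.
12 on a → {2}.
15 on a → {13}.
16 on a → {2, 10}.
No a-transition from 1, 2, 5, 8, 13.
Union after reading a: {2, 10, 13}.
Now take the ε-closure:
From 2 via ε: add 5.
From 13 via ε: add 8.
From 5 via ε: add 16.
From 8 via ε: add 11.
From 16 via ε: add 12, 15.
No new states can be added; the closed set is {2, 5, 8, 10, 11, 12, 13, 15, 16}.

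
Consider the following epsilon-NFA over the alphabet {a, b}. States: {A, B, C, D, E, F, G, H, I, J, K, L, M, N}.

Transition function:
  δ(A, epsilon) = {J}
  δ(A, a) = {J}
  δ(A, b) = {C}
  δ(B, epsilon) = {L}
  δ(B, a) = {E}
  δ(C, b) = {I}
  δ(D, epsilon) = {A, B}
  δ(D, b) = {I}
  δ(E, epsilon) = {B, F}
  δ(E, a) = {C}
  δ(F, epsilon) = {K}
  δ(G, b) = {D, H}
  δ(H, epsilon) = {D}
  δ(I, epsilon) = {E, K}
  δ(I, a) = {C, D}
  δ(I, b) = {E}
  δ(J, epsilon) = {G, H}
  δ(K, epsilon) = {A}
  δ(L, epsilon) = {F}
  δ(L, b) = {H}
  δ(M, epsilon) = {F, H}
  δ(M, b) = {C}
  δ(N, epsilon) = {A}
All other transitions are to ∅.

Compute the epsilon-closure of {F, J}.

Start with {F, J}.
From F via epsilon: add K.
From J via epsilon: add G, H.
From H via epsilon: add D.
From K via epsilon: add A.
From D via epsilon: add B.
From B via epsilon: add L.
No new states can be added; the closed set is {A, B, D, F, G, H, J, K, L}.

{A, B, D, F, G, H, J, K, L}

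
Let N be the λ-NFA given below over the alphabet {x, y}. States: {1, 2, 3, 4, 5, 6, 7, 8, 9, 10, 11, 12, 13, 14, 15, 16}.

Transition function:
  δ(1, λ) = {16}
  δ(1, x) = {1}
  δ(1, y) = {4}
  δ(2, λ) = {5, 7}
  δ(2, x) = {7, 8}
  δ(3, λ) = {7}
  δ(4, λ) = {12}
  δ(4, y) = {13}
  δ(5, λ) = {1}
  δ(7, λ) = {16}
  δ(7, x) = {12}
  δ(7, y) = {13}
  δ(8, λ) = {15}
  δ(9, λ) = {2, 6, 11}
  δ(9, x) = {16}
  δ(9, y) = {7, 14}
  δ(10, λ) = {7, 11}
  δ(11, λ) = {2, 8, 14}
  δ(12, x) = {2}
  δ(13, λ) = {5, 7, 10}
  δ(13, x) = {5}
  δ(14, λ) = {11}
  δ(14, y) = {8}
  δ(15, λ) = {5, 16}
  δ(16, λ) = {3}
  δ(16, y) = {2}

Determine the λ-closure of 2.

{1, 2, 3, 5, 7, 16}

Start with {2}.
From 2 via λ: add 5, 7.
From 5 via λ: add 1.
From 7 via λ: add 16.
From 16 via λ: add 3.
No new states can be added; the closed set is {1, 2, 3, 5, 7, 16}.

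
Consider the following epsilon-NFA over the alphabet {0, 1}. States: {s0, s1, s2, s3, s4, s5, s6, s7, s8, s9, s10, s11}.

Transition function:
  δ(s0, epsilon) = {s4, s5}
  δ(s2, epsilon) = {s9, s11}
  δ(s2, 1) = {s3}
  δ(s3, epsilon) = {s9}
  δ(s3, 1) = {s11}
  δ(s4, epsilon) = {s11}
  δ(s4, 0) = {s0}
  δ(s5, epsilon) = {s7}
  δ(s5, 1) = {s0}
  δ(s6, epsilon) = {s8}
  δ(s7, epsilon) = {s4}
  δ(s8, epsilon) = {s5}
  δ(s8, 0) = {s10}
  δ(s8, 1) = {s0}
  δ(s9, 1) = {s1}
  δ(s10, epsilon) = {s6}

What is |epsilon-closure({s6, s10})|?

7

Start with {s6, s10}.
From s6 via epsilon: add s8.
From s8 via epsilon: add s5.
From s5 via epsilon: add s7.
From s7 via epsilon: add s4.
From s4 via epsilon: add s11.
epsilon-closure = {s4, s5, s6, s7, s8, s10, s11}, which has 7 states.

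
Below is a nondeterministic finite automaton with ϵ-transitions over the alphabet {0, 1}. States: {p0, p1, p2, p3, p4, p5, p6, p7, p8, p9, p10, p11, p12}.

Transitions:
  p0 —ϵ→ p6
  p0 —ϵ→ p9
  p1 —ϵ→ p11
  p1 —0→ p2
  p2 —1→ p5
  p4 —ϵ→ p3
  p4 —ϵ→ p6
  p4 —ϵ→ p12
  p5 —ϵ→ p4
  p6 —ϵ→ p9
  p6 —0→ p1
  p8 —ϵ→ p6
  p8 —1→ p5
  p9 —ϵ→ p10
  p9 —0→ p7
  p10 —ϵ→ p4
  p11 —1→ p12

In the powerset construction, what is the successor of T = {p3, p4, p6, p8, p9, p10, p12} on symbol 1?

p8 on 1 → {p5}.
No 1-transition from p3, p4, p6, p9, p10, p12.
Union after reading 1: {p5}.
Now take the ϵ-closure:
From p5 via ϵ: add p4.
From p4 via ϵ: add p3, p6, p12.
From p6 via ϵ: add p9.
From p9 via ϵ: add p10.
No new states can be added; the closed set is {p3, p4, p5, p6, p9, p10, p12}.

{p3, p4, p5, p6, p9, p10, p12}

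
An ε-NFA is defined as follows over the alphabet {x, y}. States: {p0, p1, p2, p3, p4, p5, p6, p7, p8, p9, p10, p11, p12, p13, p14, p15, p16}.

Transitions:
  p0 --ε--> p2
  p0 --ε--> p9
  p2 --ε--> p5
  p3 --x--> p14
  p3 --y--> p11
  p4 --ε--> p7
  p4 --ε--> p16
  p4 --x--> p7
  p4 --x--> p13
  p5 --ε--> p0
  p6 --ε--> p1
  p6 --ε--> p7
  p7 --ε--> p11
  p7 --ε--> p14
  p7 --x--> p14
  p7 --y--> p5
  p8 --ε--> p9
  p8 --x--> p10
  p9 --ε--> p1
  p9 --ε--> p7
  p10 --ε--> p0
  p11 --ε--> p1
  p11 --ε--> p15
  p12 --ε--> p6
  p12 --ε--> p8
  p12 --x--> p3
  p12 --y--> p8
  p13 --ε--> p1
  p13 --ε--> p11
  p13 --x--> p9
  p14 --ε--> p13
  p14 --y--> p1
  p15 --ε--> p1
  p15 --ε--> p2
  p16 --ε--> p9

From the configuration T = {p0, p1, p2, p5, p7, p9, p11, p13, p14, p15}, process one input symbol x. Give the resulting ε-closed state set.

{p0, p1, p2, p5, p7, p9, p11, p13, p14, p15}

p7 on x → {p14}.
p13 on x → {p9}.
No x-transition from p0, p1, p2, p5, p9, p11, p14, p15.
Union after reading x: {p9, p14}.
Now take the ε-closure:
From p9 via ε: add p1, p7.
From p14 via ε: add p13.
From p7 via ε: add p11.
From p11 via ε: add p15.
From p15 via ε: add p2.
From p2 via ε: add p5.
From p5 via ε: add p0.
No new states can be added; the closed set is {p0, p1, p2, p5, p7, p9, p11, p13, p14, p15}.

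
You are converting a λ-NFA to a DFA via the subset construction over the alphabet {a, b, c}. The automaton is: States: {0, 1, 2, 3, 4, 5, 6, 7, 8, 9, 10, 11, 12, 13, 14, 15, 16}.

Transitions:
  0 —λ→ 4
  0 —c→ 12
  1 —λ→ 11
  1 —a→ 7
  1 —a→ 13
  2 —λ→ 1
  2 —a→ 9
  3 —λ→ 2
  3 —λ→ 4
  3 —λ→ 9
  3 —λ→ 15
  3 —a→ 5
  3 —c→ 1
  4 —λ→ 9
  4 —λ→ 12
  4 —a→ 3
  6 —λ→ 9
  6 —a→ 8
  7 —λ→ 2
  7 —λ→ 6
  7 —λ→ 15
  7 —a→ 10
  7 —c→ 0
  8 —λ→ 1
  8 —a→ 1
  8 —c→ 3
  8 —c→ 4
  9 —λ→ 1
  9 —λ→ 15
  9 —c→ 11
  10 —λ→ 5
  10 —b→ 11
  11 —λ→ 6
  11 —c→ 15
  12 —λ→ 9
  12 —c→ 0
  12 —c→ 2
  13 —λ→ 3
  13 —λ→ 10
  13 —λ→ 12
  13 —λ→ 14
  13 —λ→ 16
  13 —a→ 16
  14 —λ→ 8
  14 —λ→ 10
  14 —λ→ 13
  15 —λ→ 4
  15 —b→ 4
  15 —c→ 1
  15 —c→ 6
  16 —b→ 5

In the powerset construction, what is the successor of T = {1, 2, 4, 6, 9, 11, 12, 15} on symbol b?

{1, 4, 6, 9, 11, 12, 15}

15 on b → {4}.
No b-transition from 1, 2, 4, 6, 9, 11, 12.
Union after reading b: {4}.
Now take the λ-closure:
From 4 via λ: add 9, 12.
From 9 via λ: add 1, 15.
From 1 via λ: add 11.
From 11 via λ: add 6.
No new states can be added; the closed set is {1, 4, 6, 9, 11, 12, 15}.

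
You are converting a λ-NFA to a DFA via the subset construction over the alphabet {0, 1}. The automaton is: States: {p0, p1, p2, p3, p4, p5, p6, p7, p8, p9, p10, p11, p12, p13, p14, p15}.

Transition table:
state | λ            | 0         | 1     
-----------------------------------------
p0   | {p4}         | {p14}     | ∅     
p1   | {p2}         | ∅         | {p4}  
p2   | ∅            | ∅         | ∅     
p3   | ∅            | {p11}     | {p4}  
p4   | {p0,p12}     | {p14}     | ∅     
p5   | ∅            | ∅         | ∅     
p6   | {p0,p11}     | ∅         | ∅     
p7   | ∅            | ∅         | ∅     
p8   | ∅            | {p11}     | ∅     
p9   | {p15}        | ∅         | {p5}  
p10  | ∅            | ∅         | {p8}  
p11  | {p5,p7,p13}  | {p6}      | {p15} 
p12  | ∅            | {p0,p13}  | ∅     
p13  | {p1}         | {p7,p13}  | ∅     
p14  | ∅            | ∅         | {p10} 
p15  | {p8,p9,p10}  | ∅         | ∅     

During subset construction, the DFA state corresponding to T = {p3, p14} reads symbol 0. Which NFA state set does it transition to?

{p1, p2, p5, p7, p11, p13}

p3 on 0 → {p11}.
No 0-transition from p14.
Union after reading 0: {p11}.
Now take the λ-closure:
From p11 via λ: add p5, p7, p13.
From p13 via λ: add p1.
From p1 via λ: add p2.
No new states can be added; the closed set is {p1, p2, p5, p7, p11, p13}.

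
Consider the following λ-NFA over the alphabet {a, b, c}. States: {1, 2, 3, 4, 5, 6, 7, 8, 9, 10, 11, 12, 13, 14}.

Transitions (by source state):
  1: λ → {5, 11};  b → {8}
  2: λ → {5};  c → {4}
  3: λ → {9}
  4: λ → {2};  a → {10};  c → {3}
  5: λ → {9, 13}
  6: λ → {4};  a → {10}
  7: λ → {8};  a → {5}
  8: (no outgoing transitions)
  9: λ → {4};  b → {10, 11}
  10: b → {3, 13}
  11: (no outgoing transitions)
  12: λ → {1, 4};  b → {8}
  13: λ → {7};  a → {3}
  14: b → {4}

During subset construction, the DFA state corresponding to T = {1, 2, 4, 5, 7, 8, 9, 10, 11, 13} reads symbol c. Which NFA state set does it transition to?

2 on c → {4}.
4 on c → {3}.
No c-transition from 1, 5, 7, 8, 9, 10, 11, 13.
Union after reading c: {3, 4}.
Now take the λ-closure:
From 3 via λ: add 9.
From 4 via λ: add 2.
From 2 via λ: add 5.
From 5 via λ: add 13.
From 13 via λ: add 7.
From 7 via λ: add 8.
No new states can be added; the closed set is {2, 3, 4, 5, 7, 8, 9, 13}.

{2, 3, 4, 5, 7, 8, 9, 13}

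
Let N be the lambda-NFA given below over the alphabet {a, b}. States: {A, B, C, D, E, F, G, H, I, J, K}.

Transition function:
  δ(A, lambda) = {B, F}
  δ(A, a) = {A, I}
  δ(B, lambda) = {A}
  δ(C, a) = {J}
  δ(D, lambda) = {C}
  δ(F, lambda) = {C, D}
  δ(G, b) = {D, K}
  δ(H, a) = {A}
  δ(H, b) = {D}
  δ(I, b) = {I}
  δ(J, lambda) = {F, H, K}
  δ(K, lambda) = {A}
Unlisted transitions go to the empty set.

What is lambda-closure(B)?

Start with {B}.
From B via lambda: add A.
From A via lambda: add F.
From F via lambda: add C, D.
No new states can be added; the closed set is {A, B, C, D, F}.

{A, B, C, D, F}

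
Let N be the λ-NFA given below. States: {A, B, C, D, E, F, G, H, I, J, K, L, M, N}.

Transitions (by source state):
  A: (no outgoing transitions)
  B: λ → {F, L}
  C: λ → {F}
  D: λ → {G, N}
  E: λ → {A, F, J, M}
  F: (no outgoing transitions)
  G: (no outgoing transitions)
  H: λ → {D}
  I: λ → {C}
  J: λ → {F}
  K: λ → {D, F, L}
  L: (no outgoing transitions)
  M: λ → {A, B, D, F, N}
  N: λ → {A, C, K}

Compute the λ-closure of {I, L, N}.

{A, C, D, F, G, I, K, L, N}

Start with {I, L, N}.
From I via λ: add C.
From N via λ: add A, K.
From C via λ: add F.
From K via λ: add D.
From D via λ: add G.
No new states can be added; the closed set is {A, C, D, F, G, I, K, L, N}.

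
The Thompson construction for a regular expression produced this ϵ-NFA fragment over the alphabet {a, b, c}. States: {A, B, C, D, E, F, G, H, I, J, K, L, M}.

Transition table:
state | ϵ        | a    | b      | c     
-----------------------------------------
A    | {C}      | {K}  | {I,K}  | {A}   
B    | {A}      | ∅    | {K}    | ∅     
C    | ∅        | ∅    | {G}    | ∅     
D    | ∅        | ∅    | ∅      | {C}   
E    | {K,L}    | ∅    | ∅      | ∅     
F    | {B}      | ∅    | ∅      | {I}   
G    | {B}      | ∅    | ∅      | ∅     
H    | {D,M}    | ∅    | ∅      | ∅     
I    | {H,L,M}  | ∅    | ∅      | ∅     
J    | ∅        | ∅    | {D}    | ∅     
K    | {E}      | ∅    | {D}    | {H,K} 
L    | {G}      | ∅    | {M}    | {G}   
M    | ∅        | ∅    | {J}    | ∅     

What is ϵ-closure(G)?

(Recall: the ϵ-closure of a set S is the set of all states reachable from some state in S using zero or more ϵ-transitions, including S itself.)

{A, B, C, G}

Start with {G}.
From G via ϵ: add B.
From B via ϵ: add A.
From A via ϵ: add C.
No new states can be added; the closed set is {A, B, C, G}.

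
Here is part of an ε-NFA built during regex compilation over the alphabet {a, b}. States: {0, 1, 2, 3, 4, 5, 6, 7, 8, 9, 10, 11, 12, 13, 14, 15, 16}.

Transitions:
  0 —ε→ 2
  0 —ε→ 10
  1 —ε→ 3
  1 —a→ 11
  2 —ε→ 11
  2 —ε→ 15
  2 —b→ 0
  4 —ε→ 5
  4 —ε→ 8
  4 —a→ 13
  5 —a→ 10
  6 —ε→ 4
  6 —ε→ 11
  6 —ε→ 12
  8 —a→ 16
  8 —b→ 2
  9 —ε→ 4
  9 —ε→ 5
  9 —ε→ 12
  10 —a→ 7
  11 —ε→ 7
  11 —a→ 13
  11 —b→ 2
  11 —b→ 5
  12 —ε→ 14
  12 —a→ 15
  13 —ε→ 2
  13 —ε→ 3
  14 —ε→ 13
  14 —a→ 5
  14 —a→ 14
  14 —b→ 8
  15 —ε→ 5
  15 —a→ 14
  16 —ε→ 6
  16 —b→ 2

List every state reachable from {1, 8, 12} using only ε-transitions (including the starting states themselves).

Start with {1, 8, 12}.
From 1 via ε: add 3.
From 12 via ε: add 14.
From 14 via ε: add 13.
From 13 via ε: add 2.
From 2 via ε: add 11, 15.
From 11 via ε: add 7.
From 15 via ε: add 5.
No new states can be added; the closed set is {1, 2, 3, 5, 7, 8, 11, 12, 13, 14, 15}.

{1, 2, 3, 5, 7, 8, 11, 12, 13, 14, 15}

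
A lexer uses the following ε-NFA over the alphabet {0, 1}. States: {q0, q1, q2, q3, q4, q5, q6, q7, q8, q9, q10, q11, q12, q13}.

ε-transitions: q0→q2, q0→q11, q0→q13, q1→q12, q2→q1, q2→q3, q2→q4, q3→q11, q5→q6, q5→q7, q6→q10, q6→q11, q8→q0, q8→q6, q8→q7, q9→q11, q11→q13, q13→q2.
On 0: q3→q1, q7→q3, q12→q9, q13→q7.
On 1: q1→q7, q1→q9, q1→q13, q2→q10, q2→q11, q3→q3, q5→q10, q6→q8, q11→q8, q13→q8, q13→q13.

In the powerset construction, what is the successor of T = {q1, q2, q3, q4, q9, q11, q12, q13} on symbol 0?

q3 on 0 → {q1}.
q12 on 0 → {q9}.
q13 on 0 → {q7}.
No 0-transition from q1, q2, q4, q9, q11.
Union after reading 0: {q1, q7, q9}.
Now take the ε-closure:
From q1 via ε: add q12.
From q9 via ε: add q11.
From q11 via ε: add q13.
From q13 via ε: add q2.
From q2 via ε: add q3, q4.
No new states can be added; the closed set is {q1, q2, q3, q4, q7, q9, q11, q12, q13}.

{q1, q2, q3, q4, q7, q9, q11, q12, q13}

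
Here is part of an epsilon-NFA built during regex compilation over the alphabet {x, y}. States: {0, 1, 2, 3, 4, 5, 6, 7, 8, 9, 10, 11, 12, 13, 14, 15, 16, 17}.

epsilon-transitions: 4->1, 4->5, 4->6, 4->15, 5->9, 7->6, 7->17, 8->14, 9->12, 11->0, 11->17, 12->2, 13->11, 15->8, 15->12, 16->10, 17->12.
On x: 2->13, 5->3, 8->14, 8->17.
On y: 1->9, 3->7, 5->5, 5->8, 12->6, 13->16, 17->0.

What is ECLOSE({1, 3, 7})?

{1, 2, 3, 6, 7, 12, 17}

Start with {1, 3, 7}.
From 7 via epsilon: add 6, 17.
From 17 via epsilon: add 12.
From 12 via epsilon: add 2.
No new states can be added; the closed set is {1, 2, 3, 6, 7, 12, 17}.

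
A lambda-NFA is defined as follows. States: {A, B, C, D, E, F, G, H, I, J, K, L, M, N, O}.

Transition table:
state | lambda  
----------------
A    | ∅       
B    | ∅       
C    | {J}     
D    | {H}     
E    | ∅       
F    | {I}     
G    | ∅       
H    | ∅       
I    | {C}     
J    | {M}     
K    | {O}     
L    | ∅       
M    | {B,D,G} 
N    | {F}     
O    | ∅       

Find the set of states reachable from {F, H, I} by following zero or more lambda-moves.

{B, C, D, F, G, H, I, J, M}

Start with {F, H, I}.
From I via lambda: add C.
From C via lambda: add J.
From J via lambda: add M.
From M via lambda: add B, D, G.
No new states can be added; the closed set is {B, C, D, F, G, H, I, J, M}.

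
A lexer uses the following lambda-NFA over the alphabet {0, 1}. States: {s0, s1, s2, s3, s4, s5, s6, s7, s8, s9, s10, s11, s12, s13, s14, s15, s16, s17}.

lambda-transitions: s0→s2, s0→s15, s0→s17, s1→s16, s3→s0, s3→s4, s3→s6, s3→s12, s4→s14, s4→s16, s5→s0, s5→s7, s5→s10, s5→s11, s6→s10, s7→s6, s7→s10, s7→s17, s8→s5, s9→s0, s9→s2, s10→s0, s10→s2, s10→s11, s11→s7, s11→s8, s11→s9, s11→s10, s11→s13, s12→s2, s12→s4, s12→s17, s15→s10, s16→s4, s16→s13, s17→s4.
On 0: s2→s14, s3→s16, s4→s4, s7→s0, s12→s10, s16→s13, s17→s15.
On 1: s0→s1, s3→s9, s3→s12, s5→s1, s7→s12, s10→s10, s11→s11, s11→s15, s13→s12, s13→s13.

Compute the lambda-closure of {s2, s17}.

{s2, s4, s13, s14, s16, s17}

Start with {s2, s17}.
From s17 via lambda: add s4.
From s4 via lambda: add s14, s16.
From s16 via lambda: add s13.
No new states can be added; the closed set is {s2, s4, s13, s14, s16, s17}.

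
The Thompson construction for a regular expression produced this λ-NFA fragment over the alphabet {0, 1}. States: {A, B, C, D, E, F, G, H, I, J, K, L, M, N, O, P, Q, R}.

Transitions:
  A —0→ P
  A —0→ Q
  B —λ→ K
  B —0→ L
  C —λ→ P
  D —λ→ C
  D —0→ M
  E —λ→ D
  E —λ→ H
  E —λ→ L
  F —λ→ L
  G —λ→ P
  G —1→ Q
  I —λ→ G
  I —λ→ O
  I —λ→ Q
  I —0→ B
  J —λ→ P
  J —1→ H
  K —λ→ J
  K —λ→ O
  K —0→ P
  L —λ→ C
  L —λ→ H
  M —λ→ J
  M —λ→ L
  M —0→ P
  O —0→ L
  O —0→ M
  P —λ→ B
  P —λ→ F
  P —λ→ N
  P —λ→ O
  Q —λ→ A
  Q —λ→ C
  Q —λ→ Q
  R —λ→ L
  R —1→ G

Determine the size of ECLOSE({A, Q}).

Start with {A, Q}.
From Q via λ: add C.
From C via λ: add P.
From P via λ: add B, F, N, O.
From B via λ: add K.
From F via λ: add L.
From K via λ: add J.
From L via λ: add H.
λ-closure = {A, B, C, F, H, J, K, L, N, O, P, Q}, which has 12 states.

12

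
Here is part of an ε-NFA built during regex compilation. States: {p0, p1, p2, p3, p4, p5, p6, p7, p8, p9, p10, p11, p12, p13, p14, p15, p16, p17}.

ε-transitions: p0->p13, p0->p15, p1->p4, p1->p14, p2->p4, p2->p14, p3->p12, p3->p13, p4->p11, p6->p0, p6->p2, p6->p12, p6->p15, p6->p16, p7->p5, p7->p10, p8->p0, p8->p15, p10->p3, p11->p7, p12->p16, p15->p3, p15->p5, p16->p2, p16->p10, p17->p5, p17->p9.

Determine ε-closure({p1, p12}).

{p1, p2, p3, p4, p5, p7, p10, p11, p12, p13, p14, p16}

Start with {p1, p12}.
From p1 via ε: add p4, p14.
From p12 via ε: add p16.
From p4 via ε: add p11.
From p16 via ε: add p2, p10.
From p10 via ε: add p3.
From p11 via ε: add p7.
From p3 via ε: add p13.
From p7 via ε: add p5.
No new states can be added; the closed set is {p1, p2, p3, p4, p5, p7, p10, p11, p12, p13, p14, p16}.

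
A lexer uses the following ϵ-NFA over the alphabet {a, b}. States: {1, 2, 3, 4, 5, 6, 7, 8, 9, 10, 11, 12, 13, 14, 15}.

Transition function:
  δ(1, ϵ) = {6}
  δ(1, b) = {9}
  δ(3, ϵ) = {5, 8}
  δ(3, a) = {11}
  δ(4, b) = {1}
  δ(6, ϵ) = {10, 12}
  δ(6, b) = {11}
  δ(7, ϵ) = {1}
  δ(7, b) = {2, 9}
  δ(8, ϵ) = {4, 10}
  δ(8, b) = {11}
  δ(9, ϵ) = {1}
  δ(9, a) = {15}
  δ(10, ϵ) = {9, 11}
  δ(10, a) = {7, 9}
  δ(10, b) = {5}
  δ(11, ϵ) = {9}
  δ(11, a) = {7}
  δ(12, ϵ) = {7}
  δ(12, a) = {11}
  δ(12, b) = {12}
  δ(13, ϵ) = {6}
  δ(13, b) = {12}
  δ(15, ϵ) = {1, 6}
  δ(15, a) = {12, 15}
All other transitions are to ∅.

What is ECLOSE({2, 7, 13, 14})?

{1, 2, 6, 7, 9, 10, 11, 12, 13, 14}

Start with {2, 7, 13, 14}.
From 7 via ϵ: add 1.
From 13 via ϵ: add 6.
From 6 via ϵ: add 10, 12.
From 10 via ϵ: add 9, 11.
No new states can be added; the closed set is {1, 2, 6, 7, 9, 10, 11, 12, 13, 14}.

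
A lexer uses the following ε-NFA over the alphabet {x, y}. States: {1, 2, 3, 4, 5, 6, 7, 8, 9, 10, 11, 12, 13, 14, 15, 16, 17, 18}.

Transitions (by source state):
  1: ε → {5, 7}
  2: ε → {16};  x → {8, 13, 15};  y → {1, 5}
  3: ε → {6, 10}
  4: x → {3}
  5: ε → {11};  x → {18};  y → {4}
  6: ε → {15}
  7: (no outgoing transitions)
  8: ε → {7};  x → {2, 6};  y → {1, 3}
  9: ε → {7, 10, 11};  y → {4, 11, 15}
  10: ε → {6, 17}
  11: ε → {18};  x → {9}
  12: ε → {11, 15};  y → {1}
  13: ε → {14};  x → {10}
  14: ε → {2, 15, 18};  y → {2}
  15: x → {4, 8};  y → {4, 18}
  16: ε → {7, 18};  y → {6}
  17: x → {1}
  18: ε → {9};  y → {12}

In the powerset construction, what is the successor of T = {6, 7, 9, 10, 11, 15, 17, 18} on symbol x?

{1, 4, 5, 6, 7, 8, 9, 10, 11, 15, 17, 18}

11 on x → {9}.
15 on x → {4, 8}.
17 on x → {1}.
No x-transition from 6, 7, 9, 10, 18.
Union after reading x: {1, 4, 8, 9}.
Now take the ε-closure:
From 1 via ε: add 5, 7.
From 9 via ε: add 10, 11.
From 10 via ε: add 6, 17.
From 11 via ε: add 18.
From 6 via ε: add 15.
No new states can be added; the closed set is {1, 4, 5, 6, 7, 8, 9, 10, 11, 15, 17, 18}.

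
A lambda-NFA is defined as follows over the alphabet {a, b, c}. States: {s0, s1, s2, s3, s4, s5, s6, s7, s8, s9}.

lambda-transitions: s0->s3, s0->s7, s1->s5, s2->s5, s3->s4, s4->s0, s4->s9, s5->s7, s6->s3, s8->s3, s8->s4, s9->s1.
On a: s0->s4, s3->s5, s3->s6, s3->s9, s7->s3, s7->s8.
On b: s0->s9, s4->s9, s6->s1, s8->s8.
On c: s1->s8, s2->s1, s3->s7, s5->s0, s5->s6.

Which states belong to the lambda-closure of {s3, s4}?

{s0, s1, s3, s4, s5, s7, s9}

Start with {s3, s4}.
From s4 via lambda: add s0, s9.
From s0 via lambda: add s7.
From s9 via lambda: add s1.
From s1 via lambda: add s5.
No new states can be added; the closed set is {s0, s1, s3, s4, s5, s7, s9}.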